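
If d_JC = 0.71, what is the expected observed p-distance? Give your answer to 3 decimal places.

0.459

p = (3/4)(1 − e^(−4d/3)) = 0.75 × (1 − e^(-0.946667)) = 0.75 × (1 − 0.388032) = 0.458976.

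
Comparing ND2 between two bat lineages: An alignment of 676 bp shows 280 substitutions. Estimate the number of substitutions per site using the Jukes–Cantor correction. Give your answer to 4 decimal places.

0.6027

p = 280/676 ≈ 0.414201.
d = −(3/4) ln(1 − 4p/3) = −0.75 ln(1 − 0.552268) = −0.75 ln(0.447732)
  = −0.75 × (-0.803560) = 0.602670 substitutions/site.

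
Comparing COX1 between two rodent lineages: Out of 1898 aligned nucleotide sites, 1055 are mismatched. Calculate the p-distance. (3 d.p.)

0.556

p = 1055/1898 = 0.555848… ≈ 0.556 (to 3 d.p.).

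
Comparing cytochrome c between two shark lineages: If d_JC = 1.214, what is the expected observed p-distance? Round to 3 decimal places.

0.601

p = (3/4)(1 − e^(−4d/3)) = 0.75 × (1 − e^(-1.618667)) = 0.75 × (1 − 0.198163) = 0.601378.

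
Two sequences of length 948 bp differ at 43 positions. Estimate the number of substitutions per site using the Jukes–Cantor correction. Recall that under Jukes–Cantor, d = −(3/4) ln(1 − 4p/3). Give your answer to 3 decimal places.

0.047

p = 43/948 ≈ 0.045359.
d = −(3/4) ln(1 − 4p/3) = −0.75 ln(1 − 0.060479) = −0.75 ln(0.939521)
  = −0.75 × (-0.062385) = 0.046789 substitutions/site.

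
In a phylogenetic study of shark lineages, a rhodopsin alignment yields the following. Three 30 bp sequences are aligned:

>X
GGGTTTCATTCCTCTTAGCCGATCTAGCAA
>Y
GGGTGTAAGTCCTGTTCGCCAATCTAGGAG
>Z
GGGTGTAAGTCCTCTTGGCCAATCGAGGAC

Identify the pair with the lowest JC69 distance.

Y and Z

X–Y: 8/30 differ, p = 0.267, d = 0.330.
X–Z: 8/30 differ, p = 0.267, d = 0.330.
Y–Z: 4/30 differ, p = 0.133, d = 0.147.
The smallest distance is between Y and Z.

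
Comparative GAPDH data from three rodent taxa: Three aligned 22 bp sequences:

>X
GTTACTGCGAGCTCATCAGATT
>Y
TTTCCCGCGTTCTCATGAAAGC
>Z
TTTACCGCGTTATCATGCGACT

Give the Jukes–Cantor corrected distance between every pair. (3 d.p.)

X–Y: 9/22 sites differ → p ≈ 0.409091, d = −0.75 ln(1 − 0.545455) = 0.591344 ≈ 0.591.
X–Z: 8/22 sites differ → p ≈ 0.363636, d = −0.75 ln(1 − 0.484848) = 0.497470 ≈ 0.497.
Y–Z: 6/22 sites differ → p ≈ 0.272727, d = −0.75 ln(1 − 0.363636) = 0.338988 ≈ 0.339.

d(X,Y) = 0.591, d(X,Z) = 0.497, d(Y,Z) = 0.339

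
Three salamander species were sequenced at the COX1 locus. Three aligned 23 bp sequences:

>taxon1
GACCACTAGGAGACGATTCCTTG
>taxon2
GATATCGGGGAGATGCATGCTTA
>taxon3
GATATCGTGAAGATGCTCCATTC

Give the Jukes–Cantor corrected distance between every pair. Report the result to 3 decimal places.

taxon1–taxon2: 10/23 sites differ → p ≈ 0.434783, d = −0.75 ln(1 − 0.579711) = 0.650110 ≈ 0.650.
taxon1–taxon3: 11/23 sites differ → p ≈ 0.478261, d = −0.75 ln(1 − 0.637681) = 0.761423 ≈ 0.761.
taxon2–taxon3: 7/23 sites differ → p ≈ 0.304348, d = −0.75 ln(1 − 0.405797) = 0.390401 ≈ 0.390.

d(taxon1,taxon2) = 0.650, d(taxon1,taxon3) = 0.761, d(taxon2,taxon3) = 0.390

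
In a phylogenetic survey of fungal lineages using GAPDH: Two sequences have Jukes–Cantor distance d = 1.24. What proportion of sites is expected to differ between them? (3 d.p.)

0.606

p = (3/4)(1 − e^(−4d/3)) = 0.75 × (1 − e^(-1.653333)) = 0.75 × (1 − 0.191411) = 0.606442.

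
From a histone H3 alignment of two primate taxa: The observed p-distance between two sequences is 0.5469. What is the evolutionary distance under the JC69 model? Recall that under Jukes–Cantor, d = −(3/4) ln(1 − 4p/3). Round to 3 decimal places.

0.980

d = −(3/4) ln(1 − 4p/3) = −0.75 ln(1 − 0.7292) = −0.75 ln(0.2708)
  = −0.75 × (-1.306375) = 0.979781 substitutions/site.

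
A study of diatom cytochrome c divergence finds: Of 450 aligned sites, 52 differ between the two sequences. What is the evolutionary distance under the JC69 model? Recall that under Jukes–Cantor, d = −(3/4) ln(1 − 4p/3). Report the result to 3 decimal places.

p = 52/450 ≈ 0.115556.
d = −(3/4) ln(1 − 4p/3) = −0.75 ln(1 − 0.154075) = −0.75 ln(0.845925)
  = −0.75 × (-0.167325) = 0.125494 substitutions/site.

0.125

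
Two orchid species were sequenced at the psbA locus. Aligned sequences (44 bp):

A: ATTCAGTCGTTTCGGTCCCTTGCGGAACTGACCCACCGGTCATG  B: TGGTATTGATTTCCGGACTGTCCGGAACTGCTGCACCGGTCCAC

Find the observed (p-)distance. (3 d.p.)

The sequences differ at 19 of 44 positions.
p = 19/44 = 0.431818… ≈ 0.432 (to 3 d.p.).

0.432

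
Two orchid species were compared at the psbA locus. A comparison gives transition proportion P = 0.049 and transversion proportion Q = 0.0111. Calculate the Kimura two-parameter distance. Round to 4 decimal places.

Under the Kimura two-parameter model, d = −½ ln(1 − 2P − Q) − ¼ ln(1 − 2Q).
1 − 2P − Q = 0.8909, giving −½ ln(0.8909) = 0.057762.
1 − 2Q = 0.9778, giving −¼ ln(0.9778) = 0.005613.
d = 0.057762 + 0.005613 = 0.063375.

0.0634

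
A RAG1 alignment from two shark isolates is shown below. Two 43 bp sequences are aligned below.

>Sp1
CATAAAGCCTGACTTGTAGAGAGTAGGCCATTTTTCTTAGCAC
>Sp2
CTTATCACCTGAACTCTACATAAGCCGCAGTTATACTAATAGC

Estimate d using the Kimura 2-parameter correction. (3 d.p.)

0.805

Of 43 sites, 5 differences are transitions and 16 are transversions, so P = 5/43 ≈ 0.116279 and Q = 16/43 ≈ 0.372093.
Under the Kimura two-parameter model, d = −½ ln(1 − 2P − Q) − ¼ ln(1 − 2Q).
1 − 2P − Q = 0.395349, giving −½ ln(0.395349) = 0.463993.
1 − 2Q = 0.255814, giving −¼ ln(0.255814) = 0.340826.
d = 0.463993 + 0.340826 = 0.804819.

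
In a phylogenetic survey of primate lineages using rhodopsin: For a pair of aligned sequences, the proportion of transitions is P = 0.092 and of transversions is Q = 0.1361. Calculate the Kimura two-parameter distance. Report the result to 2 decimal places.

Under the Kimura two-parameter model, d = −½ ln(1 − 2P − Q) − ¼ ln(1 − 2Q).
1 − 2P − Q = 0.6799, giving −½ ln(0.6799) = 0.192905.
1 − 2Q = 0.7278, giving −¼ ln(0.7278) = 0.079432.
d = 0.192905 + 0.079432 = 0.272337.

0.27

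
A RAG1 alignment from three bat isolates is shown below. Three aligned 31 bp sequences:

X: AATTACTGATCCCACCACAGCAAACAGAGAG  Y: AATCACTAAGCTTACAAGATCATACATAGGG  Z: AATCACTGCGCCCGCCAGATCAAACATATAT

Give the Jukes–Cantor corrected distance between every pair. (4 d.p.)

d(X,Y) = 0.4806, d(X,Z) = 0.3672, d(Y,Z) = 0.4217

X–Y: 11/31 sites differ → p ≈ 0.354839, d = −0.75 ln(1 − 0.473119) = 0.480585 ≈ 0.4806.
X–Z: 9/31 sites differ → p ≈ 0.290323, d = −0.75 ln(1 − 0.387097) = 0.367161 ≈ 0.3672.
Y–Z: 10/31 sites differ → p ≈ 0.322581, d = −0.75 ln(1 − 0.430108) = 0.421731 ≈ 0.4217.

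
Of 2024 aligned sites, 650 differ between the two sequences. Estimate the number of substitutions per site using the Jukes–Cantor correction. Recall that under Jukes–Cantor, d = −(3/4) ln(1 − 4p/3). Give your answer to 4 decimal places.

0.4192

p = 650/2024 ≈ 0.321146.
d = −(3/4) ln(1 − 4p/3) = −0.75 ln(1 − 0.428195) = −0.75 ln(0.571805)
  = −0.75 × (-0.558957) = 0.419218 substitutions/site.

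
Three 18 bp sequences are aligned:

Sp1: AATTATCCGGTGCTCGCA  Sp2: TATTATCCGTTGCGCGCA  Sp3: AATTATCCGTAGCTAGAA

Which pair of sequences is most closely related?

Sp1–Sp2: 3/18 differ, p = 0.167, d = 0.188.
Sp1–Sp3: 4/18 differ, p = 0.222, d = 0.264.
Sp2–Sp3: 5/18 differ, p = 0.278, d = 0.347.
The smallest distance is between Sp1 and Sp2.

Sp1 and Sp2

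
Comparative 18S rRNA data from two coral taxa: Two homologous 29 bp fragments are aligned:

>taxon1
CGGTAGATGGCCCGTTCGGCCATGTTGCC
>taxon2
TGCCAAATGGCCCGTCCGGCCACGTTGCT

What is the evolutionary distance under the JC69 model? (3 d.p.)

The sequences differ at 7 of 29 sites (1, 3, 4, 6, 16, 23, 29), so p = 7/29 ≈ 0.241379.
d = −(3/4) ln(1 − 4p/3) = −0.75 ln(1 − 0.321839) = −0.75 ln(0.678161)
  = −0.75 × (-0.388371) = 0.291278 substitutions/site.

0.291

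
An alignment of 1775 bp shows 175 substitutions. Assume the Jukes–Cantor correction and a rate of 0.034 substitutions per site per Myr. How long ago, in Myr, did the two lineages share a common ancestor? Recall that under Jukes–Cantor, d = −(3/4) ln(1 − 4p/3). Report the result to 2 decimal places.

p = 175/1775 ≈ 0.098592.
d = −(3/4) ln(1 − 4p/3) = −0.75 ln(1 − 0.131456) = −0.75 ln(0.868544)
  = −0.75 × (-0.140937) = 0.105703 substitutions/site.
Under a molecular clock d = 2μt, so t = d/(2μ) = 0.105703 / (2 × 0.034) = 1.55 Myr.

1.55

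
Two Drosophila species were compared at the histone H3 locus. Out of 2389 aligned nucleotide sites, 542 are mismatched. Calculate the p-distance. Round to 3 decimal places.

p = 542/2389 = 0.226873… ≈ 0.227 (to 3 d.p.).

0.227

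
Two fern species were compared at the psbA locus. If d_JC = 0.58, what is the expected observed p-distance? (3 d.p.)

p = (3/4)(1 − e^(−4d/3)) = 0.75 × (1 − e^(-0.773333)) = 0.75 × (1 − 0.461472) = 0.403896.

0.404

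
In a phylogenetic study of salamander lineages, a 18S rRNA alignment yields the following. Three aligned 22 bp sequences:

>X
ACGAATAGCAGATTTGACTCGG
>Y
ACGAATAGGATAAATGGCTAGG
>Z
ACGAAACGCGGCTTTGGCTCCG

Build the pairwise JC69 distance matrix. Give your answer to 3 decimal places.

X–Y: 6/22 sites differ → p ≈ 0.272727, d = −0.75 ln(1 − 0.363636) = 0.338988 ≈ 0.339.
X–Z: 6/22 sites differ → p ≈ 0.272727, d = −0.75 ln(1 − 0.363636) = 0.338988 ≈ 0.339.
Y–Z: 10/22 sites differ → p ≈ 0.454545, d = −0.75 ln(1 − 0.60606) = 0.698667 ≈ 0.699.

d(X,Y) = 0.339, d(X,Z) = 0.339, d(Y,Z) = 0.699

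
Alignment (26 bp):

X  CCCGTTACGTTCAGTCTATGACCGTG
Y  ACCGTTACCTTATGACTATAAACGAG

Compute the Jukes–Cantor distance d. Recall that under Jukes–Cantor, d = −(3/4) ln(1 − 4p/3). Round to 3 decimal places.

0.396

The sequences differ at 8 of 26 sites (1, 9, 12, 13, 15, 20, 22, 25), so p = 8/26 ≈ 0.307692.
d = −(3/4) ln(1 − 4p/3) = −0.75 ln(1 − 0.410256) = −0.75 ln(0.589744)
  = −0.75 × (-0.528067) = 0.396050 substitutions/site.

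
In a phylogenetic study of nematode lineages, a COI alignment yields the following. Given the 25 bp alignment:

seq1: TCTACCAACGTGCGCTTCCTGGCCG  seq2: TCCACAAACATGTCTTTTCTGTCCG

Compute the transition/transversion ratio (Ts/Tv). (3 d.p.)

Transitions are A↔G and C↔T; transversions are all other mismatches.
Transitions: 5. Transversions: 3.
R = 5/3 = 1.666666… ≈ 1.667 (to 3 d.p.).

1.667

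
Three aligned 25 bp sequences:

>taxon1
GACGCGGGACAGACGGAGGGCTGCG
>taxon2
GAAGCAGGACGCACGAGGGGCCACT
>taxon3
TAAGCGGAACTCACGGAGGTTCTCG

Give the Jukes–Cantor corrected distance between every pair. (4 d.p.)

d(taxon1,taxon2) = 0.4904, d(taxon1,taxon3) = 0.4904, d(taxon2,taxon3) = 0.5716

taxon1–taxon2: 9/25 sites differ → p = 0.36, d = −0.75 ln(1 − 0.48) = 0.490445 ≈ 0.4904.
taxon1–taxon3: 9/25 sites differ → p = 0.36, d = −0.75 ln(1 − 0.48) = 0.490445 ≈ 0.4904.
taxon2–taxon3: 10/25 sites differ → p = 0.4, d = −0.75 ln(1 − 0.533333) = 0.571605 ≈ 0.5716.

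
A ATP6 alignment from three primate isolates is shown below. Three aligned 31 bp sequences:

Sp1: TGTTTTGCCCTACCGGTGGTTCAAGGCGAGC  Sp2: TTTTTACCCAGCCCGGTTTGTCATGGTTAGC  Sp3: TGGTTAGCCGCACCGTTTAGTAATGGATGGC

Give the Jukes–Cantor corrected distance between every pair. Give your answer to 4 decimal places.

d(Sp1,Sp2) = 0.5445, d(Sp1,Sp3) = 0.6143, d(Sp2,Sp3) = 0.4806

Sp1–Sp2: 12/31 sites differ → p ≈ 0.387097, d = −0.75 ln(1 − 0.516129) = 0.544453 ≈ 0.5445.
Sp1–Sp3: 13/31 sites differ → p ≈ 0.419355, d = −0.75 ln(1 − 0.55914) = 0.614271 ≈ 0.6143.
Sp2–Sp3: 11/31 sites differ → p ≈ 0.354839, d = −0.75 ln(1 − 0.473119) = 0.480585 ≈ 0.4806.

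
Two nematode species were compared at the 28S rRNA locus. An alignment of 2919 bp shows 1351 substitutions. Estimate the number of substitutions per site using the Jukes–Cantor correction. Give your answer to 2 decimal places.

0.72

p = 1351/2919 ≈ 0.46283.
d = −(3/4) ln(1 − 4p/3) = −0.75 ln(1 − 0.617107) = −0.75 ln(0.382893)
  = −0.75 × (-0.960000) = 0.720000 substitutions/site.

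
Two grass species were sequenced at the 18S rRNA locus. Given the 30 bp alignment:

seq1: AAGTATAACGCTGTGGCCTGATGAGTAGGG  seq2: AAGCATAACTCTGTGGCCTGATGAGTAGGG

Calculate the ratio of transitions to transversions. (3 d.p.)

Transitions are A↔G and C↔T; transversions are all other mismatches.
Transitions: 1. Transversions: 1.
R = 1/1 = 1.000.

1.000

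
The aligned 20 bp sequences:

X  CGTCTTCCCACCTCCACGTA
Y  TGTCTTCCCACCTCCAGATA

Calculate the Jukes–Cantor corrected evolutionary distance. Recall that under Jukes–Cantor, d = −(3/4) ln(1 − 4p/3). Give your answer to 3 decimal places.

The sequences differ at 3 of 20 sites (1, 17, 18), so p = 3/20 = 0.15.
d = −(3/4) ln(1 − 4p/3) = −0.75 ln(1 − 0.2) = −0.75 ln(0.8)
  = −0.75 × (-0.223144) = 0.167358 substitutions/site.

0.167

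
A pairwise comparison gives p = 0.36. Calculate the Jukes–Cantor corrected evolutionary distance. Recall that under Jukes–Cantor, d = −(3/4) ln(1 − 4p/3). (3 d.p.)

0.490

d = −(3/4) ln(1 − 4p/3) = −0.75 ln(1 − 0.48) = −0.75 ln(0.52)
  = −0.75 × (-0.653926) = 0.490445 substitutions/site.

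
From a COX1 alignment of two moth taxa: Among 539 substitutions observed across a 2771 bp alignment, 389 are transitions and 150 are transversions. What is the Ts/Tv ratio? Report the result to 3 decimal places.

2.593

R = 389/150 = 2.593333… ≈ 2.593 (to 3 d.p.).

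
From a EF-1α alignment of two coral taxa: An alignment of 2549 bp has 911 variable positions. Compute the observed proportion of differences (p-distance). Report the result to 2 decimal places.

p = 911/2549 = 0.357395… ≈ 0.36 (to 2 d.p.).

0.36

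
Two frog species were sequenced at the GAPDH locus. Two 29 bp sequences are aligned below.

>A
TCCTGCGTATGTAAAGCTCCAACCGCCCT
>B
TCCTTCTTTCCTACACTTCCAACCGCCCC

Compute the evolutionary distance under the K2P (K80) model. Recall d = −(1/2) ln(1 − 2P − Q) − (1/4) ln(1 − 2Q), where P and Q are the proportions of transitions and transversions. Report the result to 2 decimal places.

Of 29 sites, 3 differences are transitions and 6 are transversions, so P = 3/29 ≈ 0.103448 and Q = 6/29 ≈ 0.206897.
Under the Kimura two-parameter model, d = −½ ln(1 − 2P − Q) − ¼ ln(1 − 2Q).
1 − 2P − Q = 0.586207, giving −½ ln(0.586207) = 0.267041.
1 − 2Q = 0.586206, giving −¼ ln(0.586206) = 0.133521.
d = 0.267041 + 0.133521 = 0.400562.

0.40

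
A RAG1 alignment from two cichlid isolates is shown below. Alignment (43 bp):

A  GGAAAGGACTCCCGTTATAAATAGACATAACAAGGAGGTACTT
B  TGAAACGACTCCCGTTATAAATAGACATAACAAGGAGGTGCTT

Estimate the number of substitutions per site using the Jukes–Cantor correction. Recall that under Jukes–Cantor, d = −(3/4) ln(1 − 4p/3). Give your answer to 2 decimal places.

The sequences differ at 3 of 43 sites (1, 6, 40), so p = 3/43 ≈ 0.069767.
d = −(3/4) ln(1 − 4p/3) = −0.75 ln(1 − 0.093023) = −0.75 ln(0.906977)
  = −0.75 × (-0.097638) = 0.073229 substitutions/site.

0.07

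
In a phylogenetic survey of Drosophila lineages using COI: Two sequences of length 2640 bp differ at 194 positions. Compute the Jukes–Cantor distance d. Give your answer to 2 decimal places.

p = 194/2640 ≈ 0.073485.
d = −(3/4) ln(1 − 4p/3) = −0.75 ln(1 − 0.09798) = −0.75 ln(0.90202)
  = −0.75 × (-0.103119) = 0.077339 substitutions/site.

0.08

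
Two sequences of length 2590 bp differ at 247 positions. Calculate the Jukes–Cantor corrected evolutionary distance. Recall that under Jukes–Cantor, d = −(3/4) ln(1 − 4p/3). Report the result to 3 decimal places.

0.102

p = 247/2590 ≈ 0.095367.
d = −(3/4) ln(1 − 4p/3) = −0.75 ln(1 − 0.127156) = −0.75 ln(0.872844)
  = −0.75 × (-0.135998) = 0.101999 substitutions/site.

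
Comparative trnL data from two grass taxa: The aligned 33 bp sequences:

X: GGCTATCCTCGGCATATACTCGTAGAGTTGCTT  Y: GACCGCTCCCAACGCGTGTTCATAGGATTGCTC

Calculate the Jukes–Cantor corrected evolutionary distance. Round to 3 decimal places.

0.871

The sequences differ at 17 of 33 sites, so p = 17/33 ≈ 0.515152.
d = −(3/4) ln(1 − 4p/3) = −0.75 ln(1 − 0.686869) = −0.75 ln(0.313131)
  = −0.75 × (-1.161134) = 0.870851 substitutions/site.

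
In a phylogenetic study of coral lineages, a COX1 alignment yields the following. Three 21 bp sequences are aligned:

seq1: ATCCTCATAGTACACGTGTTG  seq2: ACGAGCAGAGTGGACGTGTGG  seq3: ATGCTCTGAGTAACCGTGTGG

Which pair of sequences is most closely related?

seq1–seq2: 8/21 differ, p = 0.381, d = 0.532.
seq1–seq3: 6/21 differ, p = 0.286, d = 0.360.
seq2–seq3: 7/21 differ, p = 0.333, d = 0.441.
The smallest distance is between seq1 and seq3.

seq1 and seq3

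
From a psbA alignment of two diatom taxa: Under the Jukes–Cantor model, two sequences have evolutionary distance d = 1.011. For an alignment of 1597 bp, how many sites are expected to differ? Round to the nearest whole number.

887

Invert JC69: p = (3/4)(1 − e^(−4d/3)) = 0.75 × (1 − e^(-1.348)) = 0.75 × (1 − 0.259759) = 0.555181.
Expected differing sites = pL ≈ 0.555181 × 1597 = 886.624057 ≈ 887.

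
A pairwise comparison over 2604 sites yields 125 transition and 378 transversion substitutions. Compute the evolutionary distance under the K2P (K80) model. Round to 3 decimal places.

P = 125/2604 ≈ 0.048003 and Q = 378/2604 ≈ 0.145161.
Under the Kimura two-parameter model, d = −½ ln(1 − 2P − Q) − ¼ ln(1 − 2Q).
1 − 2P − Q = 0.758833, giving −½ ln(0.758833) = 0.137987.
1 − 2Q = 0.709678, giving −¼ ln(0.709678) = 0.085736.
d = 0.137987 + 0.085736 = 0.223723.

0.224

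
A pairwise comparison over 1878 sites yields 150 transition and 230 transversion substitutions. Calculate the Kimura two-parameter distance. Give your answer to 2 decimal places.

P = 150/1878 ≈ 0.079872 and Q = 230/1878 ≈ 0.122471.
Under the Kimura two-parameter model, d = −½ ln(1 − 2P − Q) − ¼ ln(1 − 2Q).
1 − 2P − Q = 0.717785, giving −½ ln(0.717785) = 0.165793.
1 − 2Q = 0.755058, giving −¼ ln(0.755058) = 0.070240.
d = 0.165793 + 0.070240 = 0.236033.

0.24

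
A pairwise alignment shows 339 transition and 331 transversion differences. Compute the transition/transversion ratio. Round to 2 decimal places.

R = 339/331 = 1.024169… ≈ 1.02 (to 2 d.p.).

1.02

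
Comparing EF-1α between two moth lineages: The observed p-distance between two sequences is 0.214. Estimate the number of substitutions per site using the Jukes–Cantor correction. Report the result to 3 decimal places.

0.252

d = −(3/4) ln(1 − 4p/3) = −0.75 ln(1 − 0.285333) = −0.75 ln(0.714667)
  = −0.75 × (-0.335939) = 0.251954 substitutions/site.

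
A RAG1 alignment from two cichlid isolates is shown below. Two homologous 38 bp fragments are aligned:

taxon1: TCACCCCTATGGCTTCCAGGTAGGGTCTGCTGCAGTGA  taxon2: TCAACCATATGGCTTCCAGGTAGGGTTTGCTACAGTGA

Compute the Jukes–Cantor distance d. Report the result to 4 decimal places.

0.1134

The sequences differ at 4 of 38 sites (4, 7, 27, 32), so p = 4/38 ≈ 0.105263.
d = −(3/4) ln(1 − 4p/3) = −0.75 ln(1 − 0.140351) = −0.75 ln(0.859649)
  = −0.75 × (-0.151231) = 0.113423 substitutions/site.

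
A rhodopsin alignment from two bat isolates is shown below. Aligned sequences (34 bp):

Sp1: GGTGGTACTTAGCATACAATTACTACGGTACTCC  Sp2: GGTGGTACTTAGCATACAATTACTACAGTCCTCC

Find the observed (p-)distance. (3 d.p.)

The sequences differ at 2 of 34 positions (sites 27, 30).
p = 2/34 = 0.058823… ≈ 0.059 (to 3 d.p.).

0.059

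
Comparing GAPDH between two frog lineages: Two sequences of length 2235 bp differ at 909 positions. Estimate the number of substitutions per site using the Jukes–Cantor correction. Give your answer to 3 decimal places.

p = 909/2235 ≈ 0.406711.
d = −(3/4) ln(1 − 4p/3) = −0.75 ln(1 − 0.542281) = −0.75 ln(0.457719)
  = −0.75 × (-0.781500) = 0.586125 substitutions/site.

0.586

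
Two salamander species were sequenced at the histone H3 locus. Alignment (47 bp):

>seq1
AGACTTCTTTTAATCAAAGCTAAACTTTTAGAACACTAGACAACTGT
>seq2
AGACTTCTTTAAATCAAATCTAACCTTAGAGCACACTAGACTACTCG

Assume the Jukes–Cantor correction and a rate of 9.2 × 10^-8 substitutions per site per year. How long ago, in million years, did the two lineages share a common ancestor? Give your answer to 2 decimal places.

1.20

The sequences differ at 9 of 47 sites (11, 19, 24, 28, 29, 32, 42, 46, 47), so p = 9/47 ≈ 0.191489.
d = −(3/4) ln(1 − 4p/3) = −0.75 ln(1 − 0.255319) = −0.75 ln(0.744681)
  = −0.75 × (-0.294799) = 0.221099 substitutions/site.
Under a molecular clock d = 2μt, so t = d/(2μ) = 0.221099 / (2 × 9.2 × 10^-8) = 1.20 million years.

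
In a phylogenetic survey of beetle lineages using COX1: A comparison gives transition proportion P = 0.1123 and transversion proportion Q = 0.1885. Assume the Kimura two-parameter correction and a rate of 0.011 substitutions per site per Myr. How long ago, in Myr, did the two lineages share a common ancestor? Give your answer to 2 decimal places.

17.49

Under the Kimura two-parameter model, d = −½ ln(1 − 2P − Q) − ¼ ln(1 − 2Q).
1 − 2P − Q = 0.5869, giving −½ ln(0.5869) = 0.266450.
1 − 2Q = 0.623, giving −¼ ln(0.623) = 0.118302.
d = 0.266450 + 0.118302 = 0.384752.
Under a molecular clock d = 2μt, so t = d/(2μ) = 0.384752 / (2 × 0.011) = 17.49 Myr.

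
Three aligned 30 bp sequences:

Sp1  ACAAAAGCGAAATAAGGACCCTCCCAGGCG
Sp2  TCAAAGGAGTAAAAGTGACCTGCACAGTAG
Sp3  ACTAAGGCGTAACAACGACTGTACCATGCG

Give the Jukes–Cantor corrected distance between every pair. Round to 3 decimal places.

d(Sp1,Sp2) = 0.572, d(Sp1,Sp3) = 0.383, d(Sp2,Sp3) = 0.730

Sp1–Sp2: 12/30 sites differ → p = 0.4, d = −0.75 ln(1 − 0.533333) = 0.571605 ≈ 0.572.
Sp1–Sp3: 9/30 sites differ → p = 0.3, d = −0.75 ln(1 − 0.4) = 0.383119 ≈ 0.383.
Sp2–Sp3: 14/30 sites differ → p ≈ 0.466667, d = −0.75 ln(1 − 0.622223) = 0.730088 ≈ 0.730.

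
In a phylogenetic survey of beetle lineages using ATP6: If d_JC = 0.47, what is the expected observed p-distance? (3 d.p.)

p = (3/4)(1 − e^(−4d/3)) = 0.75 × (1 − e^(-0.626667)) = 0.75 × (1 − 0.534370) = 0.349223.

0.349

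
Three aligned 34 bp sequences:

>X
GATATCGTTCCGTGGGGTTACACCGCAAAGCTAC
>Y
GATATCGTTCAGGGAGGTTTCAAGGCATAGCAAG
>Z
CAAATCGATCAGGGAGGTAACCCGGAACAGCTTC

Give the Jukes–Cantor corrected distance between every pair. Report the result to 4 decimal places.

d(X,Y) = 0.3265, d(X,Z) = 0.4770, d(Y,Z) = 0.4770

X–Y: 9/34 sites differ → p ≈ 0.264706, d = −0.75 ln(1 − 0.352941) = 0.326488 ≈ 0.3265.
X–Z: 12/34 sites differ → p ≈ 0.352941, d = −0.75 ln(1 − 0.470588) = 0.476991 ≈ 0.4770.
Y–Z: 12/34 sites differ → p ≈ 0.352941, d = −0.75 ln(1 − 0.470588) = 0.476991 ≈ 0.4770.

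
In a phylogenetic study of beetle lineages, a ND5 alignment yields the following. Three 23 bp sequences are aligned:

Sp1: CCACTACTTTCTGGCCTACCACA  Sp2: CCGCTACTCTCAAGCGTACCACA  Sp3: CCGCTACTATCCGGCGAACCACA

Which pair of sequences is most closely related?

Sp1–Sp2: 5/23 differ, p = 0.217, d = 0.257.
Sp1–Sp3: 5/23 differ, p = 0.217, d = 0.257.
Sp2–Sp3: 4/23 differ, p = 0.174, d = 0.198.
The smallest distance is between Sp2 and Sp3.

Sp2 and Sp3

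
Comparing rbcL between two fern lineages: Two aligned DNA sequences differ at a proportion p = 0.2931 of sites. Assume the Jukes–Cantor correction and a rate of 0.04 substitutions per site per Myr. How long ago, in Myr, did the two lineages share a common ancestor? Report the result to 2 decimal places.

4.65

d = −(3/4) ln(1 − 4p/3) = −0.75 ln(1 − 0.3908) = −0.75 ln(0.6092)
  = −0.75 × (-0.495609) = 0.371707 substitutions/site.
Under a molecular clock d = 2μt, so t = d/(2μ) = 0.371707 / (2 × 0.04) = 4.65 Myr.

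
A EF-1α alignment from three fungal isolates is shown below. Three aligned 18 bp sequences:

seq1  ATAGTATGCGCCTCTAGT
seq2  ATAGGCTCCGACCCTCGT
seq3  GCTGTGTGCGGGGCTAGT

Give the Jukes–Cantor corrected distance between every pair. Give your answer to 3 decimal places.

seq1–seq2: 6/18 sites differ → p ≈ 0.333333, d = −0.75 ln(1 − 0.444444) = 0.440839 ≈ 0.441.
seq1–seq3: 7/18 sites differ → p ≈ 0.388889, d = −0.75 ln(1 − 0.518519) = 0.548166 ≈ 0.548.
seq2–seq3: 10/18 sites differ → p ≈ 0.555556, d = −0.75 ln(1 − 0.740741) = 1.012446 ≈ 1.012.

d(seq1,seq2) = 0.441, d(seq1,seq3) = 0.548, d(seq2,seq3) = 1.012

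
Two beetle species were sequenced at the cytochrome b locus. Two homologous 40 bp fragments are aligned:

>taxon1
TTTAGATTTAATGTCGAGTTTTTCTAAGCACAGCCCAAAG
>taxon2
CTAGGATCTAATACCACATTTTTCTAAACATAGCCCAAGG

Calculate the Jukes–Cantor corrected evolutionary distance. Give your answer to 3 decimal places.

The sequences differ at 12 of 40 sites, so p = 12/40 = 0.3.
d = −(3/4) ln(1 − 4p/3) = −0.75 ln(1 − 0.4) = −0.75 ln(0.6)
  = −0.75 × (-0.510826) = 0.383120 substitutions/site.

0.383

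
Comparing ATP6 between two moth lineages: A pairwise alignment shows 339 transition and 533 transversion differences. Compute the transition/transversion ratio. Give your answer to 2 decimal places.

R = 339/533 = 0.636022… ≈ 0.64 (to 2 d.p.).

0.64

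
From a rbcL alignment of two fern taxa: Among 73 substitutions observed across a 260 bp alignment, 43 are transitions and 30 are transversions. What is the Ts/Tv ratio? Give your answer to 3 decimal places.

1.433

R = 43/30 = 1.433333… ≈ 1.433 (to 3 d.p.).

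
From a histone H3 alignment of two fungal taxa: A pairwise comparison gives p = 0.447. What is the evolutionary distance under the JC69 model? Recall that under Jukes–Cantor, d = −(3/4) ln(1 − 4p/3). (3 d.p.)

0.680

d = −(3/4) ln(1 − 4p/3) = −0.75 ln(1 − 0.596) = −0.75 ln(0.404)
  = −0.75 × (-0.906340) = 0.679755 substitutions/site.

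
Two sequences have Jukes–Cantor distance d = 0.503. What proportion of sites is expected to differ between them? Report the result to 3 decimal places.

0.366

p = (3/4)(1 − e^(−4d/3)) = 0.75 × (1 − e^(-0.670667)) = 0.75 × (1 − 0.511367) = 0.366475.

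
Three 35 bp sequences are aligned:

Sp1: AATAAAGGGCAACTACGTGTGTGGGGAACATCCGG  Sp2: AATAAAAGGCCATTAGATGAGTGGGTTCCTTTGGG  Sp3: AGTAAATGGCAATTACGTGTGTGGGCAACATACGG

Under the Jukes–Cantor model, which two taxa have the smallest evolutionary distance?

Sp1 and Sp3

Sp1–Sp2: 12/35 differ, p = 0.343, d = 0.458.
Sp1–Sp3: 5/35 differ, p = 0.143, d = 0.158.
Sp2–Sp3: 12/35 differ, p = 0.343, d = 0.458.
The smallest distance is between Sp1 and Sp3.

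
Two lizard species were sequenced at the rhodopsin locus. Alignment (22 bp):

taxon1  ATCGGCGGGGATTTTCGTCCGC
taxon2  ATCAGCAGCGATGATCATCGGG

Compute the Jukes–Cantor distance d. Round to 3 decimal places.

The sequences differ at 8 of 22 sites (4, 7, 9, 13, 14, 17, 20, 22), so p = 8/22 ≈ 0.363636.
d = −(3/4) ln(1 − 4p/3) = −0.75 ln(1 − 0.484848) = −0.75 ln(0.515152)
  = −0.75 × (-0.663293) = 0.497470 substitutions/site.

0.497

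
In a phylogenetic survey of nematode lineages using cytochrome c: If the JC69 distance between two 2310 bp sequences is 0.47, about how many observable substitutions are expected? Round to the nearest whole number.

807

Invert JC69: p = (3/4)(1 − e^(−4d/3)) = 0.75 × (1 − e^(-0.626667)) = 0.75 × (1 − 0.534370) = 0.349223.
Expected differing sites = pL ≈ 0.349223 × 2310 = 806.70513 ≈ 807.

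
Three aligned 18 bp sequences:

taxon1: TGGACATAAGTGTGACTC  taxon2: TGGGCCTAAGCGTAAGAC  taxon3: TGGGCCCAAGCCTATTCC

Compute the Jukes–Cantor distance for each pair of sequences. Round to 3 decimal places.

d(taxon1,taxon2) = 0.441, d(taxon1,taxon3) = 0.824, d(taxon2,taxon3) = 0.347

taxon1–taxon2: 6/18 sites differ → p ≈ 0.333333, d = −0.75 ln(1 − 0.444444) = 0.440839 ≈ 0.441.
taxon1–taxon3: 9/18 sites differ → p = 0.5, d = −0.75 ln(1 − 0.666667) = 0.823960 ≈ 0.824.
taxon2–taxon3: 5/18 sites differ → p ≈ 0.277778, d = −0.75 ln(1 − 0.370371) = 0.346968 ≈ 0.347.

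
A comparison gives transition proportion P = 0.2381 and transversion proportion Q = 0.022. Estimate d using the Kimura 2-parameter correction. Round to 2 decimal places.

Under the Kimura two-parameter model, d = −½ ln(1 − 2P − Q) − ¼ ln(1 − 2Q).
1 − 2P − Q = 0.5018, giving −½ ln(0.5018) = 0.344777.
1 − 2Q = 0.956, giving −¼ ln(0.956) = 0.011249.
d = 0.344777 + 0.011249 = 0.356026.

0.36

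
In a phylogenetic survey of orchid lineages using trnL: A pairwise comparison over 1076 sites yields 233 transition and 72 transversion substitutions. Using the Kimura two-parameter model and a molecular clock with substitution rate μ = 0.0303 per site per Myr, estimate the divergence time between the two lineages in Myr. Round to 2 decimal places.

6.31

P = 233/1076 ≈ 0.216543 and Q = 72/1076 ≈ 0.066914.
Under the Kimura two-parameter model, d = −½ ln(1 − 2P − Q) − ¼ ln(1 − 2Q).
1 − 2P − Q = 0.5, giving −½ ln(0.5) = 0.346574.
1 − 2Q = 0.866172, giving −¼ ln(0.866172) = 0.035918.
d = 0.346574 + 0.035918 = 0.382492.
Under a molecular clock d = 2μt, so t = d/(2μ) = 0.382492 / (2 × 0.0303) = 6.31 Myr.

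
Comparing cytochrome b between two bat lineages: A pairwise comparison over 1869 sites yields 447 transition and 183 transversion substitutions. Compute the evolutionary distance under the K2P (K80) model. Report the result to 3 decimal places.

0.484

P = 447/1869 ≈ 0.239165 and Q = 183/1869 ≈ 0.097913.
Under the Kimura two-parameter model, d = −½ ln(1 − 2P − Q) − ¼ ln(1 − 2Q).
1 − 2P − Q = 0.423757, giving −½ ln(0.423757) = 0.429298.
1 − 2Q = 0.804174, giving −¼ ln(0.804174) = 0.054485.
d = 0.429298 + 0.054485 = 0.483783.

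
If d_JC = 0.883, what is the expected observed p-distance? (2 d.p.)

0.52

p = (3/4)(1 − e^(−4d/3)) = 0.75 × (1 − e^(-1.177333)) = 0.75 × (1 − 0.308099) = 0.518926.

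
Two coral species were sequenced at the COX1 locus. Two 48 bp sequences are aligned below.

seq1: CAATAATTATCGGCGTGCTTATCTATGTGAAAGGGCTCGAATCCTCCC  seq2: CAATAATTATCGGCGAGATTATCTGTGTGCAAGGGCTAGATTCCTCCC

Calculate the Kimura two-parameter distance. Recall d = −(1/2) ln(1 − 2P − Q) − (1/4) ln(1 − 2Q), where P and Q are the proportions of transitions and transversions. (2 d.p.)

0.14

Of 48 sites, 1 differences are transitions and 5 are transversions, so P = 1/48 ≈ 0.020833 and Q = 5/48 ≈ 0.104167.
Under the Kimura two-parameter model, d = −½ ln(1 − 2P − Q) − ¼ ln(1 − 2Q).
1 − 2P − Q = 0.854167, giving −½ ln(0.854167) = 0.078814.
1 − 2Q = 0.791666, giving −¼ ln(0.791666) = 0.058404.
d = 0.078814 + 0.058404 = 0.137218.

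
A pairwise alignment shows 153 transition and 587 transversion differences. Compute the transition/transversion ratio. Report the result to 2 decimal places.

0.26

R = 153/587 = 0.260647… ≈ 0.26 (to 2 d.p.).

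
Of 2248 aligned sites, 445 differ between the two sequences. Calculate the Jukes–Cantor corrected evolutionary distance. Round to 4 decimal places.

p = 445/2248 ≈ 0.197954.
d = −(3/4) ln(1 − 4p/3) = −0.75 ln(1 − 0.263939) = −0.75 ln(0.736061)
  = −0.75 × (-0.306442) = 0.229832 substitutions/site.

0.2298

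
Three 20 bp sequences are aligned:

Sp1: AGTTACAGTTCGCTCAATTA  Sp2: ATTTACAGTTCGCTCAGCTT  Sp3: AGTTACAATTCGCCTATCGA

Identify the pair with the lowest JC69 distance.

Sp1 and Sp2

Sp1–Sp2: 4/20 differ, p = 0.200, d = 0.233.
Sp1–Sp3: 6/20 differ, p = 0.300, d = 0.383.
Sp2–Sp3: 7/20 differ, p = 0.350, d = 0.471.
The smallest distance is between Sp1 and Sp2.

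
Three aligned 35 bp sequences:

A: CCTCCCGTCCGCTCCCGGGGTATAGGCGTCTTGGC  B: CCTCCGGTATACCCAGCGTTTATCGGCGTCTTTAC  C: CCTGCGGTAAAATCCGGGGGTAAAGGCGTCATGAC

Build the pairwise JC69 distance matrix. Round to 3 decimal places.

A–B: 13/35 sites differ → p ≈ 0.371429, d = −0.75 ln(1 − 0.495239) = 0.512753 ≈ 0.513.
A–C: 10/35 sites differ → p ≈ 0.285714, d = −0.75 ln(1 − 0.380952) = 0.359679 ≈ 0.360.
B–C: 12/35 sites differ → p ≈ 0.342857, d = −0.75 ln(1 − 0.457143) = 0.458182 ≈ 0.458.

d(A,B) = 0.513, d(A,C) = 0.360, d(B,C) = 0.458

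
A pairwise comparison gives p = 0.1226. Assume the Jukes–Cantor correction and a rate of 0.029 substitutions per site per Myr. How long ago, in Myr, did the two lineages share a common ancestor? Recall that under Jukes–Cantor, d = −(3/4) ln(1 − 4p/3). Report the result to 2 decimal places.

d = −(3/4) ln(1 − 4p/3) = −0.75 ln(1 − 0.163467) = −0.75 ln(0.836533)
  = −0.75 × (-0.178489) = 0.133867 substitutions/site.
Under a molecular clock d = 2μt, so t = d/(2μ) = 0.133867 / (2 × 0.029) = 2.31 Myr.

2.31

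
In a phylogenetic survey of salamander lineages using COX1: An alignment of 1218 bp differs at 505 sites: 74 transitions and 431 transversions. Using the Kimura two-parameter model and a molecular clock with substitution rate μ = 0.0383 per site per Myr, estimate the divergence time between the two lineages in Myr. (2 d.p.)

8.23

P = 74/1218 ≈ 0.060755 and Q = 431/1218 ≈ 0.353859.
Under the Kimura two-parameter model, d = −½ ln(1 − 2P − Q) − ¼ ln(1 − 2Q).
1 − 2P − Q = 0.524631, giving −½ ln(0.524631) = 0.322530.
1 − 2Q = 0.292282, giving −¼ ln(0.292282) = 0.307509.
d = 0.322530 + 0.307509 = 0.630039.
Under a molecular clock d = 2μt, so t = d/(2μ) = 0.630039 / (2 × 0.0383) = 8.23 Myr.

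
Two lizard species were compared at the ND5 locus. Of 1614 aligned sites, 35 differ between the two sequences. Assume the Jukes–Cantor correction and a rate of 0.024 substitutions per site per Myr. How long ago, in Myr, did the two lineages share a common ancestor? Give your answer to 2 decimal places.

0.46

p = 35/1614 ≈ 0.021685.
d = −(3/4) ln(1 − 4p/3) = −0.75 ln(1 − 0.028913) = −0.75 ln(0.971087)
  = −0.75 × (-0.029339) = 0.022004 substitutions/site.
Under a molecular clock d = 2μt, so t = d/(2μ) = 0.022004 / (2 × 0.024) = 0.46 Myr.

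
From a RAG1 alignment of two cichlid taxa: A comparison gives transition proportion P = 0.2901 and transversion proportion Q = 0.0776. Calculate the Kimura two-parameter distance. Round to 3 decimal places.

Under the Kimura two-parameter model, d = −½ ln(1 − 2P − Q) − ¼ ln(1 − 2Q).
1 − 2P − Q = 0.3422, giving −½ ln(0.3422) = 0.536180.
1 − 2Q = 0.8448, giving −¼ ln(0.8448) = 0.042164.
d = 0.536180 + 0.042164 = 0.578344.

0.578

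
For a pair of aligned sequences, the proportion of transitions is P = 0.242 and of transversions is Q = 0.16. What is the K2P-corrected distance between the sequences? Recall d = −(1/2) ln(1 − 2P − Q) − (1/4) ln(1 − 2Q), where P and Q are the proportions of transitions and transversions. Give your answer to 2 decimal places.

0.61

Under the Kimura two-parameter model, d = −½ ln(1 − 2P − Q) − ¼ ln(1 − 2Q).
1 − 2P − Q = 0.356, giving −½ ln(0.356) = 0.516412.
1 − 2Q = 0.68, giving −¼ ln(0.68) = 0.096416.
d = 0.516412 + 0.096416 = 0.612828.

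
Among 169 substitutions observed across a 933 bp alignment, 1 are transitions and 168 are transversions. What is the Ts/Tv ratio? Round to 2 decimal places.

R = 1/168 = 0.005952… ≈ 0.01 (to 2 d.p.).

0.01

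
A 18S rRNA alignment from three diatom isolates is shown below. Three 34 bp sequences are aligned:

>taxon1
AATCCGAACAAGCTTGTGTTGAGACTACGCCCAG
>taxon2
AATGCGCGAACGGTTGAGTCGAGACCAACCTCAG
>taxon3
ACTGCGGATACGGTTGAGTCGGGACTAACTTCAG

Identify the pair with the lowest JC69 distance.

taxon2 and taxon3

taxon1–taxon2: 12/34 differ, p = 0.353, d = 0.477.
taxon1–taxon3: 13/34 differ, p = 0.382, d = 0.535.
taxon2–taxon3: 7/34 differ, p = 0.206, d = 0.241.
The smallest distance is between taxon2 and taxon3.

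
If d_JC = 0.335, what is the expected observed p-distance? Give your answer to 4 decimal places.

p = (3/4)(1 − e^(−4d/3)) = 0.75 × (1 − e^(-0.446667)) = 0.75 × (1 − 0.639757) = 0.270182.

0.2702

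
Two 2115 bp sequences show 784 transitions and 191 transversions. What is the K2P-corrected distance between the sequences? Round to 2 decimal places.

0.94

P = 784/2115 ≈ 0.370686 and Q = 191/2115 ≈ 0.090307.
Under the Kimura two-parameter model, d = −½ ln(1 − 2P − Q) − ¼ ln(1 − 2Q).
1 − 2P − Q = 0.168321, giving −½ ln(0.168321) = 0.890941.
1 − 2Q = 0.819386, giving −¼ ln(0.819386) = 0.049800.
d = 0.890941 + 0.049800 = 0.940741.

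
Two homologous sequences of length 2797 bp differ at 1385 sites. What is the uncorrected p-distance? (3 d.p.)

0.495

p = 1385/2797 = 0.495173… ≈ 0.495 (to 3 d.p.).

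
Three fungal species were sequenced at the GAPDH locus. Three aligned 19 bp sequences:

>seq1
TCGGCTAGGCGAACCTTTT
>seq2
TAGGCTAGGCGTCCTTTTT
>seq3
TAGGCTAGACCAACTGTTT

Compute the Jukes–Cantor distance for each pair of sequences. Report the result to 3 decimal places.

seq1–seq2: 4/19 sites differ → p ≈ 0.210526, d = −0.75 ln(1 − 0.280701) = 0.247109 ≈ 0.247.
seq1–seq3: 5/19 sites differ → p ≈ 0.263158, d = −0.75 ln(1 − 0.350877) = 0.324100 ≈ 0.324.
seq2–seq3: 5/19 sites differ → p ≈ 0.263158, d = −0.75 ln(1 − 0.350877) = 0.324100 ≈ 0.324.

d(seq1,seq2) = 0.247, d(seq1,seq3) = 0.324, d(seq2,seq3) = 0.324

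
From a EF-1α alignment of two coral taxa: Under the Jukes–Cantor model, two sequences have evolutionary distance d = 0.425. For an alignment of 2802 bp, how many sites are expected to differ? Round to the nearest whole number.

Invert JC69: p = (3/4)(1 − e^(−4d/3)) = 0.75 × (1 − e^(-0.566667)) = 0.75 × (1 − 0.567413) = 0.324440.
Expected differing sites = pL ≈ 0.324440 × 2802 = 909.08088 ≈ 909.

909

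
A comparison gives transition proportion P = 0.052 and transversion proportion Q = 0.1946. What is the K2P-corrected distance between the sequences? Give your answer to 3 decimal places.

Under the Kimura two-parameter model, d = −½ ln(1 − 2P − Q) − ¼ ln(1 − 2Q).
1 − 2P − Q = 0.7014, giving −½ ln(0.7014) = 0.177338.
1 − 2Q = 0.6108, giving −¼ ln(0.6108) = 0.123246.
d = 0.177338 + 0.123246 = 0.300584.

0.301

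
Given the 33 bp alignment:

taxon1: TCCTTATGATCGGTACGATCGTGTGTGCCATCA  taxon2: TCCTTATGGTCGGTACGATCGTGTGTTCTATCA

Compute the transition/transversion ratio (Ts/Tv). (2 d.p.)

Transitions are A↔G and C↔T; transversions are all other mismatches.
Transitions: 2. Transversions: 1.
R = 2/1 = 2.00.

2.00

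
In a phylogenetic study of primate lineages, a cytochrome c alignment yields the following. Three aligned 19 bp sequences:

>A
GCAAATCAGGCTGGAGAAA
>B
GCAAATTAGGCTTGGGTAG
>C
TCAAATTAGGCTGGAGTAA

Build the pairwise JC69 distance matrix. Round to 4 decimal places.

A–B: 5/19 sites differ → p ≈ 0.263158, d = −0.75 ln(1 − 0.350877) = 0.324100 ≈ 0.3241.
A–C: 3/19 sites differ → p ≈ 0.157895, d = −0.75 ln(1 − 0.210527) = 0.177292 ≈ 0.1773.
B–C: 4/19 sites differ → p ≈ 0.210526, d = −0.75 ln(1 − 0.280701) = 0.247109 ≈ 0.2471.

d(A,B) = 0.3241, d(A,C) = 0.1773, d(B,C) = 0.2471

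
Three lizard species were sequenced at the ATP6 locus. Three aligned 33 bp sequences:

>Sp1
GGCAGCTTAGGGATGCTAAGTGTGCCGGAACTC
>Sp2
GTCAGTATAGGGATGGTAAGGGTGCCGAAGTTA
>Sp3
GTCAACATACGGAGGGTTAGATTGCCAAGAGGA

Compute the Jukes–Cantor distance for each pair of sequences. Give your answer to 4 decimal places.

Sp1–Sp2: 9/33 sites differ → p ≈ 0.272727, d = −0.75 ln(1 − 0.363636) = 0.338988 ≈ 0.3390.
Sp1–Sp3: 15/33 sites differ → p ≈ 0.454545, d = −0.75 ln(1 − 0.60606) = 0.698667 ≈ 0.6987.
Sp2–Sp3: 12/33 sites differ → p ≈ 0.363636, d = −0.75 ln(1 − 0.484848) = 0.497470 ≈ 0.4975.

d(Sp1,Sp2) = 0.3390, d(Sp1,Sp3) = 0.6987, d(Sp2,Sp3) = 0.4975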